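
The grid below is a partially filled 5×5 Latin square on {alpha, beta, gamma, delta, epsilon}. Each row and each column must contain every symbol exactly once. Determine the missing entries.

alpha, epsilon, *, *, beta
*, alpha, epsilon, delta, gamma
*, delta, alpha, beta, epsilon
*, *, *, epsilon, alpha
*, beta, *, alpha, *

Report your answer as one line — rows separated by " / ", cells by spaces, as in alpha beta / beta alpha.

alpha epsilon delta gamma beta / beta alpha epsilon delta gamma / gamma delta alpha beta epsilon / delta gamma beta epsilon alpha / epsilon beta gamma alpha delta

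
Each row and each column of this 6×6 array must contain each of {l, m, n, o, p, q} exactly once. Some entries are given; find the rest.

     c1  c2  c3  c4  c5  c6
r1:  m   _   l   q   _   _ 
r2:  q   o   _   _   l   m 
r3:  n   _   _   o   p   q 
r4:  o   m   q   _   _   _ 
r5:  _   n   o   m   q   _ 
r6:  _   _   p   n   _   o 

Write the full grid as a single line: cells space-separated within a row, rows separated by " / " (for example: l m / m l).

m p l q o n / q o n p l m / n l m o p q / o m q l n p / p n o m q l / l q p n m o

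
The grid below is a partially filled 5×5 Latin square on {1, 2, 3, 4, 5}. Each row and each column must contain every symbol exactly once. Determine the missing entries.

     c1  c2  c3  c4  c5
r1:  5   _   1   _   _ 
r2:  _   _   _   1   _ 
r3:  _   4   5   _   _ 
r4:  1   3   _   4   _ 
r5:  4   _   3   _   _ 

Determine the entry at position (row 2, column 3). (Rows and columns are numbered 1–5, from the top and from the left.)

4

Cell (r1,c2): row 1 has {1,5}; column 2 has {3,4} → 2.
Cell (r1,c4): row 1 has {1,2,5}; column 4 has {1,4} → 3.
Cell (r1,c5): row 1 has {1,2,3,5}; column 5 is empty so far → 4.
Cell (r2,c2): row 2 has {1}; column 2 has {2,3,4} → 5.
Cell (r3,c4): row 3 has {4,5}; column 4 has {1,3,4} → 2.
Cell (r4,c3): row 4 has {1,3,4}; column 3 has {1,3,5} → 2.
Cell (r4,c5): row 4 has {1,2,3,4}; column 5 has {4} → 5.
Cell (r5,c2): row 5 has {3,4}; column 2 has {2,3,4,5} → 1.
Cell (r5,c4): row 5 has {1,3,4}; column 4 has {1,2,3,4} → 5.
Cell (r5,c5): row 5 has {1,3,4,5}; column 5 has {4,5} → 2.
Cell (r2,c3): row 2 has {1,5}; column 3 has {1,2,3,5} → 4.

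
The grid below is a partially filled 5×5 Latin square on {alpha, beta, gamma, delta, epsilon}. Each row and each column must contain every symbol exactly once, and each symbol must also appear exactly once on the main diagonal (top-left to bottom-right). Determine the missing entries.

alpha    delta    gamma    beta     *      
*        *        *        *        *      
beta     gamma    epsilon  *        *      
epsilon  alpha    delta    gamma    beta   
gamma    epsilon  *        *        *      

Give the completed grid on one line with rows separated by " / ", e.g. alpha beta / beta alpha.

alpha delta gamma beta epsilon / delta beta alpha epsilon gamma / beta gamma epsilon delta alpha / epsilon alpha delta gamma beta / gamma epsilon beta alpha delta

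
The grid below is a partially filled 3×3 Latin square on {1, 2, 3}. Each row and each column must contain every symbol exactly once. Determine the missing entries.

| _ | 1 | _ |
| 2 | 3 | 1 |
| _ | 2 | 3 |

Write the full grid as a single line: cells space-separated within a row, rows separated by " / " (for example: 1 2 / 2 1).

3 1 2 / 2 3 1 / 1 2 3

Cell (r1,c1): row 1 has {1}; column 1 has {2} → 3.
Cell (r1,c3): row 1 has {1,3}; column 3 has {1,3} → 2.
Cell (r3,c1): row 3 has {2,3}; column 1 has {2,3} → 1.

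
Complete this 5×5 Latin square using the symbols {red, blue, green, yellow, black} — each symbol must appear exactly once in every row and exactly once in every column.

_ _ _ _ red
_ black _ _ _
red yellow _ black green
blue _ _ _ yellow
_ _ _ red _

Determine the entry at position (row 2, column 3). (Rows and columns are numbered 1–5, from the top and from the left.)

Cell (r2,c5): row 2 has {black}; column 5 has {red,green,yellow} → blue.
Cell (r3,c3): row 3 has {red,green,yellow,black}; column 3 is empty so far → blue.
Cell (r4,c4): row 4 has {blue,yellow}; column 4 has {red,black} → green.
Cell (r5,c5): row 5 has {red}; column 5 has {red,blue,green,yellow} → black.
Cell (r2,c4): row 2 has {blue,black}; column 4 has {red,green,black} → yellow.
Cell (r4,c2): row 4 has {blue,green,yellow}; column 2 has {yellow,black} → red.
Cell (r4,c3): row 4 has {red,blue,green,yellow}; column 3 has {blue} → black.
Cell (r1,c4): row 1 has {red}; column 4 has {red,green,yellow,black} → blue.
Cell (r2,c1): row 2 has {blue,yellow,black}; column 1 has {red,blue} → green.
Cell (r2,c3): row 2 has {blue,green,yellow,black}; column 3 has {blue,black} → red.

red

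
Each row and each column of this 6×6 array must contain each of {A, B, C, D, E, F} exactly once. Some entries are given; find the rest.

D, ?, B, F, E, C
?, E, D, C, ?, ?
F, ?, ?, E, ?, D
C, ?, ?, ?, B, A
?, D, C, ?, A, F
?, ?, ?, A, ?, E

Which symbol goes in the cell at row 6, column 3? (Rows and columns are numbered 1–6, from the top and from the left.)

F

(r1,c2) = A
(r2,c5) = F
(r2,c6) = B
(r3,c3) = A
(r3,c5) = C
(r4,c2) = F
(r4,c3) = E
(r4,c4) = D
(r5,c4) = B
(r6,c1) = B
(r6,c2) = C
(r6,c3) = F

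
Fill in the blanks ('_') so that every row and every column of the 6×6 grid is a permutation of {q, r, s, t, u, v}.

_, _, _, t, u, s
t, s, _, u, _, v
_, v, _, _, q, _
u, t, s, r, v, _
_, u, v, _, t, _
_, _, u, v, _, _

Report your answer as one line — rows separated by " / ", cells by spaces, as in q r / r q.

v q r t u s / t s q u r v / r v t s q u / u t s r v q / s u v q t r / q r u v s t

At row 2, column 5: row 2 has {s,t,u,v}; column 5 has {q,t,u,v}; that leaves r.
At row 3, column 4: row 3 has {q,v}; column 4 has {r,t,u,v}; that leaves s.
At row 4, column 6: row 4 has {r,s,t,u,v}; column 6 has {s,v}; that leaves q.
At row 5, column 4: row 5 has {t,u,v}; column 4 has {r,s,t,u,v}; that leaves q.
At row 5, column 6: row 5 has {q,t,u,v}; column 6 has {q,s,v}; that leaves r.
At row 6, column 5: row 6 has {u,v}; column 5 has {q,r,t,u,v}; that leaves s.
At row 6, column 6: row 6 has {s,u,v}; column 6 has {q,r,s,v}; that leaves t.
At row 2, column 3: row 2 has {r,s,t,u,v}; column 3 has {s,u,v}; that leaves q.
At row 3, column 1: row 3 has {q,s,v}; column 1 has {t,u}; that leaves r.
At row 3, column 3: row 3 has {q,r,s,v}; column 3 has {q,s,u,v}; that leaves t.
At row 3, column 6: row 3 has {q,r,s,t,v}; column 6 has {q,r,s,t,v}; that leaves u.
At row 5, column 1: row 5 has {q,r,t,u,v}; column 1 has {r,t,u}; that leaves s.
At row 6, column 1: row 6 has {s,t,u,v}; column 1 has {r,s,t,u}; that leaves q.
At row 6, column 2: row 6 has {q,s,t,u,v}; column 2 has {s,t,u,v}; that leaves r.
At row 1, column 1: row 1 has {s,t,u}; column 1 has {q,r,s,t,u}; that leaves v.
At row 1, column 2: row 1 has {s,t,u,v}; column 2 has {r,s,t,u,v}; that leaves q.
At row 1, column 3: row 1 has {q,s,t,u,v}; column 3 has {q,s,t,u,v}; that leaves r.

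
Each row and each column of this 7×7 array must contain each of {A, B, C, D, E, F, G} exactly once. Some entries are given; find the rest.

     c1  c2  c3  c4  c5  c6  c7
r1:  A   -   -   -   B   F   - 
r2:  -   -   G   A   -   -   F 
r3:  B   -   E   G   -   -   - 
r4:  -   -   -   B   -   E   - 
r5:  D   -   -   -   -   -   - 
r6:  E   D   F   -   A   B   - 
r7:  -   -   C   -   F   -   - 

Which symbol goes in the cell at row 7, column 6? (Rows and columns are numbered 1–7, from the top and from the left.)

(r1,c3) = D
(r2,c1) = C
(r2,c6) = D
(r4,c3) = A
(r5,c3) = B
(r6,c4) = C
(r6,c7) = G
(r7,c1) = G
(r7,c6) = A

A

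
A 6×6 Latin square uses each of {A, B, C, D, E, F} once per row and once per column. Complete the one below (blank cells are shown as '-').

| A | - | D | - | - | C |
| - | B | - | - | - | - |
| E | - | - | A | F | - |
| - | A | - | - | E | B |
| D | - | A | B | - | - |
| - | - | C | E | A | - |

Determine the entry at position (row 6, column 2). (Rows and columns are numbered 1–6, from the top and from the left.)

D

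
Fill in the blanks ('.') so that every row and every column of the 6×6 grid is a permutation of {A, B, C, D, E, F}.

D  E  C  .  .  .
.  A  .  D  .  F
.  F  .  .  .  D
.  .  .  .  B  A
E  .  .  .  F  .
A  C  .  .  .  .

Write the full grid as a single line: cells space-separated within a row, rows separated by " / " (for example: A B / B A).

At row 1, column 5: row 1 has {C,D,E}; column 5 has {B,F}; that leaves A.
At row 1, column 6: row 1 has {A,C,D,E}; column 6 has {A,D,F}; that leaves B.
At row 4, column 2: row 4 has {A,B}; column 2 has {A,C,E,F}; that leaves D.
At row 5, column 2: row 5 has {E,F}; column 2 has {A,C,D,E,F}; that leaves B.
At row 5, column 6: row 5 has {B,E,F}; column 6 has {A,B,D,F}; that leaves C.
At row 6, column 6: row 6 has {A,C}; column 6 has {A,B,C,D,F}; that leaves E.
At row 1, column 4: row 1 has {A,B,C,D,E}; column 4 has {D}; that leaves F.
At row 5, column 4: row 5 has {B,C,E,F}; column 4 has {D,F}; that leaves A.
At row 6, column 4: row 6 has {A,C,E}; column 4 has {A,D,F}; that leaves B.
At row 6, column 5: row 6 has {A,B,C,E}; column 5 has {A,B,F}; that leaves D.
At row 5, column 3: row 5 has {A,B,C,E,F}; column 3 has {C}; that leaves D.
At row 6, column 3: row 6 has {A,B,C,D,E}; column 3 has {C,D}; that leaves F.
At row 4, column 3: row 4 has {A,B,D}; column 3 has {C,D,F}; that leaves E.
At row 4, column 4: row 4 has {A,B,D,E}; column 4 has {A,B,D,F}; that leaves C.
At row 2, column 3: row 2 has {A,D,F}; column 3 has {C,D,E,F}; that leaves B.
At row 3, column 3: row 3 has {D,F}; column 3 has {B,C,D,E,F}; that leaves A.
At row 3, column 4: row 3 has {A,D,F}; column 4 has {A,B,C,D,F}; that leaves E.
At row 3, column 5: row 3 has {A,D,E,F}; column 5 has {A,B,D,F}; that leaves C.
At row 4, column 1: row 4 has {A,B,C,D,E}; column 1 has {A,D,E}; that leaves F.
At row 2, column 1: row 2 has {A,B,D,F}; column 1 has {A,D,E,F}; that leaves C.
At row 2, column 5: row 2 has {A,B,C,D,F}; column 5 has {A,B,C,D,F}; that leaves E.
At row 3, column 1: row 3 has {A,C,D,E,F}; column 1 has {A,C,D,E,F}; that leaves B.

D E C F A B / C A B D E F / B F A E C D / F D E C B A / E B D A F C / A C F B D E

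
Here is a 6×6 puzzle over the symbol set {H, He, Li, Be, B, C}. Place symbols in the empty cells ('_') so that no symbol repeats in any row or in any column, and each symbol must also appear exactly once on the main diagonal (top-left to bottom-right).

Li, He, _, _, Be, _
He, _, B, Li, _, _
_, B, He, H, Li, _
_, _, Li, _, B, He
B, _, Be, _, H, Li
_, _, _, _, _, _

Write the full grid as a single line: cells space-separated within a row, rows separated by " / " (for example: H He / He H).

Li He H B Be C / He Be B Li C H / C B He H Li Be / Be H Li C B He / B C Be He H Li / H Li C Be He B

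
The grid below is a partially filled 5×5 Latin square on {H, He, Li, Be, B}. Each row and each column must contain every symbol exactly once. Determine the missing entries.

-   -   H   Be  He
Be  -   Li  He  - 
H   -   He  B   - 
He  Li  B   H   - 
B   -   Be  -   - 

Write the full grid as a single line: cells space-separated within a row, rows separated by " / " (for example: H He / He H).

(r1,c1) = Li
(r1,c2) = B
(r2,c2) = H
(r2,c5) = B
(r3,c2) = Be
(r3,c5) = Li
(r4,c5) = Be
(r5,c2) = He
(r5,c4) = Li
(r5,c5) = H

Li B H Be He / Be H Li He B / H Be He B Li / He Li B H Be / B He Be Li H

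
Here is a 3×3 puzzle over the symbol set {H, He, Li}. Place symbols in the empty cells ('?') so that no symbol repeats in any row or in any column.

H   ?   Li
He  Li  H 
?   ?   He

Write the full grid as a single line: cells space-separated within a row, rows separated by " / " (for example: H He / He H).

H He Li / He Li H / Li H He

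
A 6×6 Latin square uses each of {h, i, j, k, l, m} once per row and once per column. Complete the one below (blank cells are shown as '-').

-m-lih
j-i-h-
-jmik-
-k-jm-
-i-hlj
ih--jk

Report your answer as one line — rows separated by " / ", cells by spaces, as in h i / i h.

k m j l i h / j l i k h m / h j m i k l / l k h j m i / m i k h l j / i h l m j k

row 1 has {h,i,l,m}; column 1 has {i,j} — only k is left for (r1,c1).
row 1 has {h,i,k,l,m}; column 3 has {i,m} — only j is left for (r1,c3).
row 2 has {h,i,j}; column 2 has {h,i,j,k,m} — only l is left for (r2,c2).
row 2 has {h,i,j,l}; column 6 has {h,j,k} — only m is left for (r2,c6).
row 3 has {i,j,k,m}; column 6 has {h,j,k,m} — only l is left for (r3,c6).
row 4 has {j,k,m}; column 6 has {h,j,k,l,m} — only i is left for (r4,c6).
row 5 has {h,i,j,l}; column 1 has {i,j,k} — only m is left for (r5,c1).
row 5 has {h,i,j,l,m}; column 3 has {i,j,m} — only k is left for (r5,c3).
row 6 has {h,i,j,k}; column 3 has {i,j,k,m} — only l is left for (r6,c3).
row 6 has {h,i,j,k,l}; column 4 has {h,i,j,l} — only m is left for (r6,c4).
row 2 has {h,i,j,l,m}; column 4 has {h,i,j,l,m} — only k is left for (r2,c4).
row 3 has {i,j,k,l,m}; column 1 has {i,j,k,m} — only h is left for (r3,c1).
row 4 has {i,j,k,m}; column 1 has {h,i,j,k,m} — only l is left for (r4,c1).
row 4 has {i,j,k,l,m}; column 3 has {i,j,k,l,m} — only h is left for (r4,c3).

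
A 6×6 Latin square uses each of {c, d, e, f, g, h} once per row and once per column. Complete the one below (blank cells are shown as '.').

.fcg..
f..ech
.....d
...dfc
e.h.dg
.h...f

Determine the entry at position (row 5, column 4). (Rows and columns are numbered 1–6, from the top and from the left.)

f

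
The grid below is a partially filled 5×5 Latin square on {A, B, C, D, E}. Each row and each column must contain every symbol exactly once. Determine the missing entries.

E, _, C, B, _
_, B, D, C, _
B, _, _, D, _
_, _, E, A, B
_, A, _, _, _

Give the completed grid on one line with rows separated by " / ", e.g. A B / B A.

(r1,c2) = D
(r1,c5) = A
(r2,c1) = A
(r2,c5) = E
(r3,c3) = A
(r3,c5) = C
(r4,c2) = C
(r5,c3) = B
(r5,c4) = E
(r5,c5) = D
(r3,c2) = E
(r4,c1) = D
(r5,c1) = C

E D C B A / A B D C E / B E A D C / D C E A B / C A B E D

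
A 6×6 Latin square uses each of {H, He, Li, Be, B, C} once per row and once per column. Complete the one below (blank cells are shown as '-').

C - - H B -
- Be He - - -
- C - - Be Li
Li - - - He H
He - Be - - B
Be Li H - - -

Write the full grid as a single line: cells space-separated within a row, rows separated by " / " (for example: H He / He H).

C He Li H B Be / B Be He Li H C / H C B He Be Li / Li B C Be He H / He H Be C Li B / Be Li H B C He

(r1,c2) = He
(r1,c3) = Li
(r1,c6) = Be
(r2,c6) = C
(r3,c3) = B
(r3,c4) = He
(r4,c2) = B
(r4,c3) = C
(r4,c4) = Be
(r5,c2) = H
(r6,c5) = C
(r6,c6) = He
(r3,c1) = H
(r5,c5) = Li
(r6,c4) = B
(r2,c1) = B
(r2,c4) = Li
(r2,c5) = H
(r5,c4) = C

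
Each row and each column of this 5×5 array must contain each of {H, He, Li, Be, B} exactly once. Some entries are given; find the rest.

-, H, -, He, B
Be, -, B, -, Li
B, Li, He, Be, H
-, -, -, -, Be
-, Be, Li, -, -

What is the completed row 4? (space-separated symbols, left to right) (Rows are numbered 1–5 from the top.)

(r1,c1) = Li
(r1,c3) = Be
(r2,c2) = He
(r2,c4) = H
(r4,c2) = B
(r4,c3) = H
(r4,c4) = Li
(r5,c4) = B
(r5,c5) = He
(r4,c1) = He

He B H Li Be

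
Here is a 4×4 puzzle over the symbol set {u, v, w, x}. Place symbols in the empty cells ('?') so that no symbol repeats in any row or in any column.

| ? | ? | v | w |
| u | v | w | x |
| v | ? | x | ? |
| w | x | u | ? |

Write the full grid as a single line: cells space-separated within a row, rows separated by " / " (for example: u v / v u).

x u v w / u v w x / v w x u / w x u v

(r1,c1): row 1 has {v,w}; column 1 has {u,v,w}, so it must be x.
(r1,c2): row 1 has {v,w,x}; column 2 has {v,x}, so it must be u.
(r3,c2): row 3 has {v,x}; column 2 has {u,v,x}, so it must be w.
(r3,c4): row 3 has {v,w,x}; column 4 has {w,x}, so it must be u.
(r4,c4): row 4 has {u,w,x}; column 4 has {u,w,x}, so it must be v.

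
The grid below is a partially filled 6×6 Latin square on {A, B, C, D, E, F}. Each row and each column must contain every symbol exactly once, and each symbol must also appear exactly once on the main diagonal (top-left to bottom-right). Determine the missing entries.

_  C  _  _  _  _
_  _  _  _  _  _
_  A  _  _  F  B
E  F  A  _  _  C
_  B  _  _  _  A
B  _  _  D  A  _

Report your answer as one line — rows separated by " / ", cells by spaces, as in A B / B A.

A C B F E D / C D F A B E / D A E C F B / E F A B D C / F B D E C A / B E C D A F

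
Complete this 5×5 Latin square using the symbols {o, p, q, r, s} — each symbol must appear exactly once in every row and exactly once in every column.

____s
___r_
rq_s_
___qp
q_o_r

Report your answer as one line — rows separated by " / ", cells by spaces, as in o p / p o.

p r q o s / o p s r q / r q p s o / s o r q p / q s o p r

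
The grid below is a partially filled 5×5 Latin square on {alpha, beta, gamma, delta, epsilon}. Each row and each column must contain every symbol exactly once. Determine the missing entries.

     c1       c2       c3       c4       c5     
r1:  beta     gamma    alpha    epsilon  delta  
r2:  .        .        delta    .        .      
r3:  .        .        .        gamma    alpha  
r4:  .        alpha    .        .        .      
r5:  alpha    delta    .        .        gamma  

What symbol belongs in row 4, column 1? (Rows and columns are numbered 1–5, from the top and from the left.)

row 5 has {alpha,gamma,delta}; column 4 has {gamma,epsilon} — only beta is left for (r5,c4).
row 2 has {delta}; column 4 has {beta,gamma,epsilon} — only alpha is left for (r2,c4).
row 4 has {alpha}; column 4 has {alpha,beta,gamma,epsilon} — only delta is left for (r4,c4).
row 5 has {alpha,beta,gamma,delta}; column 3 has {alpha,delta} — only epsilon is left for (r5,c3).
row 3 has {alpha,gamma}; column 3 has {alpha,delta,epsilon} — only beta is left for (r3,c3).
row 4 has {alpha,delta}; column 3 has {alpha,beta,delta,epsilon} — only gamma is left for (r4,c3).
row 3 has {alpha,beta,gamma}; column 2 has {alpha,gamma,delta} — only epsilon is left for (r3,c2).
row 4 has {alpha,gamma,delta}; column 1 has {alpha,beta} — only epsilon is left for (r4,c1).

epsilon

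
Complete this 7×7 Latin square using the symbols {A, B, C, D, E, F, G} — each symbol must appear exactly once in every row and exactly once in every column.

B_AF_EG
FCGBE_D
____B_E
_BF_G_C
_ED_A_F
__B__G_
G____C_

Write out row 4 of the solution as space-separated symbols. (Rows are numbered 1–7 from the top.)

A B F E G D C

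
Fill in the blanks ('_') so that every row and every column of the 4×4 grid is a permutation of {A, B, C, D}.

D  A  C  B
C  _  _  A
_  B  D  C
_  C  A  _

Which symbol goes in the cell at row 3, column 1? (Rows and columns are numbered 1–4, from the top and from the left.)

A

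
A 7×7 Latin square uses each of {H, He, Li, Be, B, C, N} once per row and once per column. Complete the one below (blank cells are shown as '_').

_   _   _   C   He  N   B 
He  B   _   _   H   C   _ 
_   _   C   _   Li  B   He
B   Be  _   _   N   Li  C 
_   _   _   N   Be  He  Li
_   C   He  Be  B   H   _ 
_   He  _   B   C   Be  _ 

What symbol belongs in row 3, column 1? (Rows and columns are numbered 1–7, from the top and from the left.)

Be

(r2,c4) = Li
(r3,c4) = H
(r4,c3) = H
(r4,c4) = He
(r5,c2) = H
(r5,c3) = B
(r6,c7) = N
(r7,c7) = H
(r1,c2) = Li
(r1,c3) = Be
(r2,c3) = N
(r2,c7) = Be
(r3,c2) = N
(r5,c1) = C
(r6,c1) = Li
(r7,c1) = N
(r7,c3) = Li
(r1,c1) = H
(r3,c1) = Be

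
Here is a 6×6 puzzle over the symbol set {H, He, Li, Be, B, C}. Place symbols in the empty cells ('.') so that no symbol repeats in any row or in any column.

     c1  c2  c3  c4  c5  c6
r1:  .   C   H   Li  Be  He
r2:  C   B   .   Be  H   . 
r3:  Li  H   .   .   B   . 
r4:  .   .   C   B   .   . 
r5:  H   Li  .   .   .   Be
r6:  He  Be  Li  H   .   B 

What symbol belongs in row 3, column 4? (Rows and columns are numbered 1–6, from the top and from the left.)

He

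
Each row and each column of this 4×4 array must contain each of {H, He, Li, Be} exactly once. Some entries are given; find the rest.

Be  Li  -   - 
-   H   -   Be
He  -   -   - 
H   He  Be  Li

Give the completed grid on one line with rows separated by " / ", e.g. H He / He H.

Be Li H He / Li H He Be / He Be Li H / H He Be Li

At row 2, column 1: row 2 has {H,Be}; column 1 has {H,He,Be}; that leaves Li.
At row 2, column 3: row 2 has {H,Li,Be}; column 3 has {Be}; that leaves He.
At row 3, column 2: row 3 has {He}; column 2 has {H,He,Li}; that leaves Be.
At row 3, column 4: row 3 has {He,Be}; column 4 has {Li,Be}; that leaves H.
At row 1, column 3: row 1 has {Li,Be}; column 3 has {He,Be}; that leaves H.
At row 1, column 4: row 1 has {H,Li,Be}; column 4 has {H,Li,Be}; that leaves He.
At row 3, column 3: row 3 has {H,He,Be}; column 3 has {H,He,Be}; that leaves Li.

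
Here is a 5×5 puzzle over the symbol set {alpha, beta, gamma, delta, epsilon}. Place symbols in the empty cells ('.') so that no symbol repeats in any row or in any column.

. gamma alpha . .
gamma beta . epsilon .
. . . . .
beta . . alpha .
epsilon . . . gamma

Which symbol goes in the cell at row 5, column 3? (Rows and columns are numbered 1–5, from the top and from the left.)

(r1,c1) = delta
(r1,c4) = beta
(r1,c5) = epsilon
(r2,c3) = delta
(r2,c5) = alpha
(r3,c1) = alpha
(r4,c5) = delta
(r5,c3) = beta

beta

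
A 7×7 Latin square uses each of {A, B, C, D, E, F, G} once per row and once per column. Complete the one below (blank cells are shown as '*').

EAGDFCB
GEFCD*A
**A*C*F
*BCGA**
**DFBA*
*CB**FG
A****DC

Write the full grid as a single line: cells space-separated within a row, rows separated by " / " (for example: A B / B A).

E A G D F C B / G E F C D B A / B D A E C G F / F B C G A E D / C G D F B A E / D C B A E F G / A F E B G D C

(r2,c6) = B
(r4,c6) = E
(r4,c7) = D
(r5,c1) = C
(r5,c2) = G
(r5,c7) = E
(r6,c1) = D
(r6,c5) = E
(r7,c2) = F
(r7,c3) = E
(r7,c4) = B
(r7,c5) = G
(r3,c1) = B
(r3,c2) = D
(r3,c4) = E
(r3,c6) = G
(r4,c1) = F
(r6,c4) = A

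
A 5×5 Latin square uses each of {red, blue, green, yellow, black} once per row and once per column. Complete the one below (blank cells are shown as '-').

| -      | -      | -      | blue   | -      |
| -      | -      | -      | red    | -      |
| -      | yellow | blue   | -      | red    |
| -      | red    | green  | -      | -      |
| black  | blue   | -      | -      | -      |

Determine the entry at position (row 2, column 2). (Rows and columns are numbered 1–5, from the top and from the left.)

green

Cell (r3,c1): row 3 has {red,blue,yellow}; column 1 has {black} → green.
Cell (r3,c4): row 3 has {red,blue,green,yellow}; column 4 has {red,blue} → black.
Cell (r4,c4): row 4 has {red,green}; column 4 has {red,blue,black} → yellow.
Cell (r5,c4): row 5 has {blue,black}; column 4 has {red,blue,yellow,black} → green.
Cell (r5,c5): row 5 has {blue,green,black}; column 5 has {red} → yellow.
Cell (r4,c1): row 4 has {red,green,yellow}; column 1 has {green,black} → blue.
Cell (r4,c5): row 4 has {red,blue,green,yellow}; column 5 has {red,yellow} → black.
Cell (r5,c3): row 5 has {blue,green,yellow,black}; column 3 has {blue,green} → red.
Cell (r1,c5): row 1 has {blue}; column 5 has {red,yellow,black} → green.
Cell (r2,c1): row 2 has {red}; column 1 has {blue,green,black} → yellow.
Cell (r2,c3): row 2 has {red,yellow}; column 3 has {red,blue,green} → black.
Cell (r2,c5): row 2 has {red,yellow,black}; column 5 has {red,green,yellow,black} → blue.
Cell (r1,c1): row 1 has {blue,green}; column 1 has {blue,green,yellow,black} → red.
Cell (r1,c2): row 1 has {red,blue,green}; column 2 has {red,blue,yellow} → black.
Cell (r1,c3): row 1 has {red,blue,green,black}; column 3 has {red,blue,green,black} → yellow.
Cell (r2,c2): row 2 has {red,blue,yellow,black}; column 2 has {red,blue,yellow,black} → green.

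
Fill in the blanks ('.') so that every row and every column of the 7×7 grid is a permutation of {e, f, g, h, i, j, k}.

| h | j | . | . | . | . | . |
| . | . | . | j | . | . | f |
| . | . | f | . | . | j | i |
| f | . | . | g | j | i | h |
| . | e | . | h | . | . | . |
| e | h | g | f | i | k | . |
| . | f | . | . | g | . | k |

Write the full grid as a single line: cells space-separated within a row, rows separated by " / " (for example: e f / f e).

h j i k f g e / g i k j e h f / k g f e h j i / f k e g j i h / i e j h k f g / e h g f i k j / j f h i g e k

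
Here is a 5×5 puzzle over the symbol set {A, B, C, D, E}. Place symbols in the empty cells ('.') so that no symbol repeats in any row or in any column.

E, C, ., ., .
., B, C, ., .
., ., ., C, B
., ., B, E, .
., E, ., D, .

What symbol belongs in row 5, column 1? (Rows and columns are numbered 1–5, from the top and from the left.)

B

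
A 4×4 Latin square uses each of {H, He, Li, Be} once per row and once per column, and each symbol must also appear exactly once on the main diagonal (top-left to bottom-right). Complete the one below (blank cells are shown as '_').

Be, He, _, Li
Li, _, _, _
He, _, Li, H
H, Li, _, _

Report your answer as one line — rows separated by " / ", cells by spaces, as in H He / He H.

At row 1, column 3: row 1 has {He,Li,Be}; column 3 has {Li}; that leaves H.
At row 2, column 2: row 2 has {Li}; column 2 has {He,Li}; the diagonal has {Li,Be}; that leaves H.
At row 3, column 2: row 3 has {H,He,Li}; column 2 has {H,He,Li}; that leaves Be.
At row 4, column 4: row 4 has {H,Li}; column 4 has {H,Li}; the diagonal has {H,Li,Be}; that leaves He.
At row 2, column 4: row 2 has {H,Li}; column 4 has {H,He,Li}; that leaves Be.
At row 4, column 3: row 4 has {H,He,Li}; column 3 has {H,Li}; that leaves Be.
At row 2, column 3: row 2 has {H,Li,Be}; column 3 has {H,Li,Be}; that leaves He.

Be He H Li / Li H He Be / He Be Li H / H Li Be He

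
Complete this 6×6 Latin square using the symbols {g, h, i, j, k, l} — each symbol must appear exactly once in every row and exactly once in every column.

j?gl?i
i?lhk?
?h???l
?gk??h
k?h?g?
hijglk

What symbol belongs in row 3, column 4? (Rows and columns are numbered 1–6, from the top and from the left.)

k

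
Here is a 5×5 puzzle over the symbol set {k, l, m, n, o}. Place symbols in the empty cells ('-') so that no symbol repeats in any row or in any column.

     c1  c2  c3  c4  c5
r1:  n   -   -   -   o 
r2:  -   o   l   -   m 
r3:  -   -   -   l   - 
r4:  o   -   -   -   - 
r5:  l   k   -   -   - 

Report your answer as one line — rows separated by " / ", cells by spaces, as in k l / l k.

n l k m o / k o l n m / m n o l k / o m n k l / l k m o n

(r2,c1) = k
(r2,c4) = n
(r3,c1) = m
(r3,c2) = n
(r3,c5) = k
(r5,c5) = n
(r3,c3) = o
(r4,c5) = l
(r5,c3) = m
(r5,c4) = o
(r1,c3) = k
(r1,c4) = m
(r4,c2) = m
(r4,c3) = n
(r4,c4) = k
(r1,c2) = l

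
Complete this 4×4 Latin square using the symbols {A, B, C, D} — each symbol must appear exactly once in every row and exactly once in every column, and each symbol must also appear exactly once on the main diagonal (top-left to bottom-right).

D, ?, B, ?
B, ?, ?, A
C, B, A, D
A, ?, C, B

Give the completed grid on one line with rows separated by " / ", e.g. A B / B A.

(r1,c4) = C
(r2,c2) = C
(r2,c3) = D
(r4,c2) = D
(r1,c2) = A

D A B C / B C D A / C B A D / A D C B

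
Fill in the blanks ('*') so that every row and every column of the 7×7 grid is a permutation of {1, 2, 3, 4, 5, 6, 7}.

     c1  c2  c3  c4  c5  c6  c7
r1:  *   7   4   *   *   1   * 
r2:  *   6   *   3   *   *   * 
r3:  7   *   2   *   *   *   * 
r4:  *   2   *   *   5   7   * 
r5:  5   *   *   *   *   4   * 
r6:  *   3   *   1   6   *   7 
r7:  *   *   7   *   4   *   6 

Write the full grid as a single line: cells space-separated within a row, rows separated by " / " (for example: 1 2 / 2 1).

3 7 4 6 2 1 5 / 2 6 1 3 7 5 4 / 7 4 2 5 1 6 3 / 6 2 3 4 5 7 1 / 5 1 6 7 3 4 2 / 4 3 5 1 6 2 7 / 1 5 7 2 4 3 6

(r5,c2) = 1
(r6,c3) = 5
(r6,c6) = 2
(r7,c2) = 5
(r7,c4) = 2
(r7,c6) = 3
(r2,c3) = 1
(r2,c6) = 5
(r3,c2) = 4
(r3,c6) = 6
(r6,c1) = 4
(r7,c1) = 1
(r2,c1) = 2
(r2,c5) = 7
(r2,c7) = 4
(r3,c4) = 5
(r1,c4) = 6
(r4,c4) = 4
(r5,c4) = 7
(r1,c1) = 3
(r1,c5) = 2
(r1,c7) = 5
(r4,c1) = 6
(r4,c3) = 3
(r4,c7) = 1
(r5,c3) = 6
(r5,c5) = 3
(r5,c7) = 2
(r3,c5) = 1
(r3,c7) = 3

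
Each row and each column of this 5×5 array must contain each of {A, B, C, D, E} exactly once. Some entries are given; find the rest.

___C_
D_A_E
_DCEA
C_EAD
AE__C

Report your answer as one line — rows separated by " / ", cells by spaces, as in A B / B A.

E A D C B / D C A B E / B D C E A / C B E A D / A E B D C

(r1,c5) = B
(r2,c4) = B
(r3,c1) = B
(r4,c2) = B
(r5,c4) = D
(r1,c1) = E
(r1,c2) = A
(r1,c3) = D
(r2,c2) = C
(r5,c3) = B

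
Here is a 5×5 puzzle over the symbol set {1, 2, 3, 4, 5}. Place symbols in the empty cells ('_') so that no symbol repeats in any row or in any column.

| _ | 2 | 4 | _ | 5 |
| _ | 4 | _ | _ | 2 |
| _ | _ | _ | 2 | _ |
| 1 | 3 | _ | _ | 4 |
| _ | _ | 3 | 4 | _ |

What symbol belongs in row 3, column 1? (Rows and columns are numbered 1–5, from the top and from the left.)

4

row 1 has {2,4,5}; column 1 has {1} — only 3 is left for (r1,c1).
row 1 has {2,3,4,5}; column 4 has {2,4} — only 1 is left for (r1,c4).
row 2 has {2,4}; column 1 has {1,3} — only 5 is left for (r2,c1).
row 2 has {2,4,5}; column 3 has {3,4} — only 1 is left for (r2,c3).
row 2 has {1,2,4,5}; column 4 has {1,2,4} — only 3 is left for (r2,c4).
row 3 has {2}; column 1 has {1,3,5} — only 4 is left for (r3,c1).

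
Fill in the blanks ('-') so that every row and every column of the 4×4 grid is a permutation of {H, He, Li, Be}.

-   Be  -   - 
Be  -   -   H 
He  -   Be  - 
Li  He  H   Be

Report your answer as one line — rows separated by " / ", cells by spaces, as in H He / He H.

row 1 has {Be}; column 1 has {He,Li,Be} — only H is left for (r1,c1).
row 2 has {H,Be}; column 2 has {He,Be} — only Li is left for (r2,c2).
row 2 has {H,Li,Be}; column 3 has {H,Be} — only He is left for (r2,c3).
row 3 has {He,Be}; column 2 has {He,Li,Be} — only H is left for (r3,c2).
row 3 has {H,He,Be}; column 4 has {H,Be} — only Li is left for (r3,c4).
row 1 has {H,Be}; column 3 has {H,He,Be} — only Li is left for (r1,c3).
row 1 has {H,Li,Be}; column 4 has {H,Li,Be} — only He is left for (r1,c4).

H Be Li He / Be Li He H / He H Be Li / Li He H Be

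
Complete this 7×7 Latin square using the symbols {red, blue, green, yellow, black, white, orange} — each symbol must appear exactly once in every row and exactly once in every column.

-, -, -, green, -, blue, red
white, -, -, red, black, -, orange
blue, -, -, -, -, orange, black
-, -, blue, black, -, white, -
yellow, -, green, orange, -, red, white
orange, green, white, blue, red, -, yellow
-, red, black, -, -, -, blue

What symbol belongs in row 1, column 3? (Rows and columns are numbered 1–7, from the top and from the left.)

orange

Cell (r1,c1): row 1 has {red,blue,green}; column 1 has {blue,yellow,white,orange} → black.
Cell (r2,c3): row 2 has {red,black,white,orange}; column 3 has {blue,green,black,white} → yellow.
Cell (r2,c6): row 2 has {red,yellow,black,white,orange}; column 6 has {red,blue,white,orange} → green.
Cell (r3,c3): row 3 has {blue,black,orange}; column 3 has {blue,green,yellow,black,white} → red.
Cell (r4,c7): row 4 has {blue,black,white}; column 7 has {red,blue,yellow,black,white,orange} → green.
Cell (r5,c5): row 5 has {red,green,yellow,white,orange}; column 5 has {red,black} → blue.
Cell (r6,c6): row 6 has {red,blue,green,yellow,white,orange}; column 6 has {red,blue,green,white,orange} → black.
Cell (r7,c1): row 7 has {red,blue,black}; column 1 has {blue,yellow,black,white,orange} → green.
Cell (r7,c6): row 7 has {red,blue,green,black}; column 6 has {red,blue,green,black,white,orange} → yellow.
Cell (r1,c3): row 1 has {red,blue,green,black}; column 3 has {red,blue,green,yellow,black,white} → orange.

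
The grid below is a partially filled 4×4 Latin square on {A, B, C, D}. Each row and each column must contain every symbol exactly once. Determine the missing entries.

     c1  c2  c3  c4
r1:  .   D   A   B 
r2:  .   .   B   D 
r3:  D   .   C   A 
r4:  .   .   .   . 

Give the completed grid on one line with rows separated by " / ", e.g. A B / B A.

C D A B / A C B D / D B C A / B A D C

Cell (r1,c1): row 1 has {A,B,D}; column 1 has {D} → C.
Cell (r2,c1): row 2 has {B,D}; column 1 has {C,D} → A.
Cell (r2,c2): row 2 has {A,B,D}; column 2 has {D} → C.
Cell (r3,c2): row 3 has {A,C,D}; column 2 has {C,D} → B.
Cell (r4,c1): row 4 is empty so far; column 1 has {A,C,D} → B.
Cell (r4,c2): row 4 has {B}; column 2 has {B,C,D} → A.
Cell (r4,c3): row 4 has {A,B}; column 3 has {A,B,C} → D.
Cell (r4,c4): row 4 has {A,B,D}; column 4 has {A,B,D} → C.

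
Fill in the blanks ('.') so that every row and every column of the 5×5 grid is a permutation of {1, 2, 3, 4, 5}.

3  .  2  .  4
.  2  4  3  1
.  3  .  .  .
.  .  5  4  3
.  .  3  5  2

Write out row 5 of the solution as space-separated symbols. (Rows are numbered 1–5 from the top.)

1 4 3 5 2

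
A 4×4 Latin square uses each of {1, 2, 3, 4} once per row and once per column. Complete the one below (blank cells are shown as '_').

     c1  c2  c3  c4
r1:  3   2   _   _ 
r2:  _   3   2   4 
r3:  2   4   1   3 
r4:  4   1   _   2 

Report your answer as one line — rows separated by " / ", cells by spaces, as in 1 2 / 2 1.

3 2 4 1 / 1 3 2 4 / 2 4 1 3 / 4 1 3 2

(r1,c3) = 4
(r1,c4) = 1
(r2,c1) = 1
(r4,c3) = 3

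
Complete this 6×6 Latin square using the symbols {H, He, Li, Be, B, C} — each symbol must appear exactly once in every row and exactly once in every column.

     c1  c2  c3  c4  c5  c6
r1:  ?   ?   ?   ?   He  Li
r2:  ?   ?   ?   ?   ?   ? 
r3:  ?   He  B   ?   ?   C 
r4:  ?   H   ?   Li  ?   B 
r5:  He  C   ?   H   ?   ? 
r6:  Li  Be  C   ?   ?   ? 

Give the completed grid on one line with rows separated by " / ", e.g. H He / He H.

Be B H C He Li / B Li Be He C H / H He B Be Li C / C H He Li Be B / He C Li H B Be / Li Be C B H He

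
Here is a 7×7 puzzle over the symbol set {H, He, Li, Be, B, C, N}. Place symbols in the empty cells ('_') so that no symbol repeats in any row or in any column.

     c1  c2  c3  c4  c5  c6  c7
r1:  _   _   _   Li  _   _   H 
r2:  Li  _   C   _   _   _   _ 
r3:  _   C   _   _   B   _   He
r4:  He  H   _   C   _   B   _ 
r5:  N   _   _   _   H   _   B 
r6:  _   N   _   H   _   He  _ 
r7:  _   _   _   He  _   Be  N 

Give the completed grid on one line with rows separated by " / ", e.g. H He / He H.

C Be B Li He N H / Li He C B N H Be / Be C H N B Li He / He H N C Be B Li / N Li He Be H C B / B N Be H Li He C / H B Li He C Be N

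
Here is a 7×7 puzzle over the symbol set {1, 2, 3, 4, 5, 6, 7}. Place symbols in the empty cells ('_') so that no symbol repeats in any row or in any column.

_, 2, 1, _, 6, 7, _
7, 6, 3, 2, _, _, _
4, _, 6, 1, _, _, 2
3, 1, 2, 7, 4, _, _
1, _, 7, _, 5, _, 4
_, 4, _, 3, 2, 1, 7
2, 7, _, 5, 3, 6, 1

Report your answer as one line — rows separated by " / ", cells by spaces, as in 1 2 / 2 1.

(r1,c1) = 5
(r1,c4) = 4
(r1,c7) = 3
(r2,c5) = 1
(r2,c7) = 5
(r3,c5) = 7
(r4,c6) = 5
(r4,c7) = 6
(r5,c2) = 3
(r5,c4) = 6
(r5,c6) = 2
(r6,c1) = 6
(r6,c3) = 5
(r7,c3) = 4
(r2,c6) = 4
(r3,c2) = 5
(r3,c6) = 3

5 2 1 4 6 7 3 / 7 6 3 2 1 4 5 / 4 5 6 1 7 3 2 / 3 1 2 7 4 5 6 / 1 3 7 6 5 2 4 / 6 4 5 3 2 1 7 / 2 7 4 5 3 6 1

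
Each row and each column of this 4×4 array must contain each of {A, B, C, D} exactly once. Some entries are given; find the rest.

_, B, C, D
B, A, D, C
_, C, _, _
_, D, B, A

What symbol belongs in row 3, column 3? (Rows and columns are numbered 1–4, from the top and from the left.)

A

(r1,c1): row 1 has {B,C,D}; column 1 has {B}, so it must be A.
(r3,c1): row 3 has {C}; column 1 has {A,B}, so it must be D.
(r3,c3): row 3 has {C,D}; column 3 has {B,C,D}, so it must be A.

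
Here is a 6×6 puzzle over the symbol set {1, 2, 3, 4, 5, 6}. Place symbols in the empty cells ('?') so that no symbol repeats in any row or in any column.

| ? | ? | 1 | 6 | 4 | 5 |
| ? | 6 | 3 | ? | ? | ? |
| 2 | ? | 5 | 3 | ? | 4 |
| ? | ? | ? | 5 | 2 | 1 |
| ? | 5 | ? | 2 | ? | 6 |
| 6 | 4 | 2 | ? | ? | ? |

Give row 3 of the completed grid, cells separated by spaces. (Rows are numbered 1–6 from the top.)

2 1 5 3 6 4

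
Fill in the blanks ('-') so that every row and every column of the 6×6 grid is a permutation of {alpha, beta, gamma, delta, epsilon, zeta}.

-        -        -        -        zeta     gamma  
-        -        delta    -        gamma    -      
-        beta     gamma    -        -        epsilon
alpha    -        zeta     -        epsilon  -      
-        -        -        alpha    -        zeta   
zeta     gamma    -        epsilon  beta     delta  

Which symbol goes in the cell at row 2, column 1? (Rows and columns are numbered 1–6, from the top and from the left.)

epsilon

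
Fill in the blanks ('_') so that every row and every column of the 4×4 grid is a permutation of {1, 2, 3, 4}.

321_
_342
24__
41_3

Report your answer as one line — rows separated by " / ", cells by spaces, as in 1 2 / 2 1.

3 2 1 4 / 1 3 4 2 / 2 4 3 1 / 4 1 2 3

(r1,c4) = 4
(r2,c1) = 1
(r3,c3) = 3
(r3,c4) = 1
(r4,c3) = 2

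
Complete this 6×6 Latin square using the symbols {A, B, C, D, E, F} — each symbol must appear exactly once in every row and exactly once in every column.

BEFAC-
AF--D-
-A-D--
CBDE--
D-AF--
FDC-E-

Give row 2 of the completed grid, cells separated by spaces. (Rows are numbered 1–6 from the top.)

(r1,c6) = D
(r3,c1) = E
(r3,c3) = B
(r3,c5) = F
(r3,c6) = C
(r4,c5) = A
(r4,c6) = F
(r5,c2) = C
(r5,c5) = B
(r5,c6) = E
(r6,c4) = B
(r6,c6) = A
(r2,c3) = E
(r2,c4) = C
(r2,c6) = B

A F E C D B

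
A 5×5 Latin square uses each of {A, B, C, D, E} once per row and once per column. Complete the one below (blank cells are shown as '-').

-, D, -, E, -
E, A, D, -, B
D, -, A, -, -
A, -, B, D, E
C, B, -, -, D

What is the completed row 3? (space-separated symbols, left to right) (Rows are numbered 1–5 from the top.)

D E A B C

(r1,c1) = B
(r1,c3) = C
(r1,c5) = A
(r2,c4) = C
(r3,c4) = B
(r3,c5) = C
(r4,c2) = C
(r5,c3) = E
(r5,c4) = A
(r3,c2) = E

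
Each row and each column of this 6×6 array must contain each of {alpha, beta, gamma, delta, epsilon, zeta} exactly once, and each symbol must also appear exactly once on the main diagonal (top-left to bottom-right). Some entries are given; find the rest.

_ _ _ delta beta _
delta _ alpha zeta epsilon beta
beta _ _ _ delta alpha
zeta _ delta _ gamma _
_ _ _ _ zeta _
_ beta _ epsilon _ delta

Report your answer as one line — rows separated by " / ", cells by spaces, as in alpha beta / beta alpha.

alpha epsilon gamma delta beta zeta / delta gamma alpha zeta epsilon beta / beta zeta epsilon gamma delta alpha / zeta alpha delta beta gamma epsilon / epsilon delta beta alpha zeta gamma / gamma beta zeta epsilon alpha delta

row 2 has {alpha,beta,delta,epsilon,zeta}; column 2 has {beta}; the diagonal has {delta,zeta} — only gamma is left for (r2,c2).
row 3 has {alpha,beta,delta}; column 3 has {alpha,delta}; the diagonal has {gamma,delta,zeta} — only epsilon is left for (r3,c3).
row 3 has {alpha,beta,delta,epsilon}; column 4 has {delta,epsilon,zeta} — only gamma is left for (r3,c4).
row 4 has {gamma,delta,zeta}; column 6 has {alpha,beta,delta} — only epsilon is left for (r4,c6).
row 5 has {zeta}; column 6 has {alpha,beta,delta,epsilon} — only gamma is left for (r5,c6).
row 6 has {beta,delta,epsilon}; column 5 has {beta,gamma,delta,epsilon,zeta} — only alpha is left for (r6,c5).
row 1 has {beta,delta}; column 1 has {beta,delta,zeta}; the diagonal has {gamma,delta,epsilon,zeta} — only alpha is left for (r1,c1).
row 1 has {alpha,beta,delta}; column 6 has {alpha,beta,gamma,delta,epsilon} — only zeta is left for (r1,c6).
row 3 has {alpha,beta,gamma,delta,epsilon}; column 2 has {beta,gamma} — only zeta is left for (r3,c2).
row 4 has {gamma,delta,epsilon,zeta}; column 2 has {beta,gamma,zeta} — only alpha is left for (r4,c2).
row 4 has {alpha,gamma,delta,epsilon,zeta}; column 4 has {gamma,delta,epsilon,zeta}; the diagonal has {alpha,gamma,delta,epsilon,zeta} — only beta is left for (r4,c4).
row 5 has {gamma,zeta}; column 1 has {alpha,beta,delta,zeta} — only epsilon is left for (r5,c1).
row 5 has {gamma,epsilon,zeta}; column 2 has {alpha,beta,gamma,zeta} — only delta is left for (r5,c2).
row 5 has {gamma,delta,epsilon,zeta}; column 3 has {alpha,delta,epsilon} — only beta is left for (r5,c3).
row 5 has {beta,gamma,delta,epsilon,zeta}; column 4 has {beta,gamma,delta,epsilon,zeta} — only alpha is left for (r5,c4).
row 6 has {alpha,beta,delta,epsilon}; column 1 has {alpha,beta,delta,epsilon,zeta} — only gamma is left for (r6,c1).
row 6 has {alpha,beta,gamma,delta,epsilon}; column 3 has {alpha,beta,delta,epsilon} — only zeta is left for (r6,c3).
row 1 has {alpha,beta,delta,zeta}; column 2 has {alpha,beta,gamma,delta,zeta} — only epsilon is left for (r1,c2).
row 1 has {alpha,beta,delta,epsilon,zeta}; column 3 has {alpha,beta,delta,epsilon,zeta} — only gamma is left for (r1,c3).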